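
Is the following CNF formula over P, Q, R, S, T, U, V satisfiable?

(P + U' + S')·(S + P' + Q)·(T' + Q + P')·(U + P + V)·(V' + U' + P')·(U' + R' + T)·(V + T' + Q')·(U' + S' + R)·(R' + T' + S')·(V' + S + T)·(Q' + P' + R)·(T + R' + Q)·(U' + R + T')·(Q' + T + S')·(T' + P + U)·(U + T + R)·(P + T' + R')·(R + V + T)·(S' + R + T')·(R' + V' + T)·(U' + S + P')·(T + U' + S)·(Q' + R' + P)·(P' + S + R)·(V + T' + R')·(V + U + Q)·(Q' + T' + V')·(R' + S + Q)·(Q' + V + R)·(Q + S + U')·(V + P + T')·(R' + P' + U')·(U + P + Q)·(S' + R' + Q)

Yes, satisfiable

Case P = 1:
Case S = 0:
Unit clause (Q) forces Q = 1.
Unit clause (R) forces R = 1.
Unit clause (U') forces U = 0.
Case V = 0:
Unit clause (T') forces T = 0.
All clauses are satisfied.
A satisfying assignment: P=1, Q=1, R=1, S=0, T=0, U=0, V=0.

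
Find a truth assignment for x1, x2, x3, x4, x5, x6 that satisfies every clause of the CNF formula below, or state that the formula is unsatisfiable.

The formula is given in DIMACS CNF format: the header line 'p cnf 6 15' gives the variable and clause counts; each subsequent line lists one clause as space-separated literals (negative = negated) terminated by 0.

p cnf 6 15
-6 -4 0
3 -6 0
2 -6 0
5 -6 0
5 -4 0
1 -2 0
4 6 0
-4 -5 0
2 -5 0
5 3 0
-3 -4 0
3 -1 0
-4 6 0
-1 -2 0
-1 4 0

Branch on x6: set x6 = False.
From the singleton clause (x4), x4 = True.
But (¬x4) is also a unit clause — contradiction.
Undo x6 and try x6 = True.
From the singleton clause (¬x4), x4 = False.
From the singleton clause (x3), x3 = True.
From the singleton clause (x2), x2 = True.
From the singleton clause (x5), x5 = True.
From the singleton clause (x1), x1 = True.
But (¬x1) is also a unit clause — contradiction.
Both values of x6 lead to a conflict.

UNSATISFIABLE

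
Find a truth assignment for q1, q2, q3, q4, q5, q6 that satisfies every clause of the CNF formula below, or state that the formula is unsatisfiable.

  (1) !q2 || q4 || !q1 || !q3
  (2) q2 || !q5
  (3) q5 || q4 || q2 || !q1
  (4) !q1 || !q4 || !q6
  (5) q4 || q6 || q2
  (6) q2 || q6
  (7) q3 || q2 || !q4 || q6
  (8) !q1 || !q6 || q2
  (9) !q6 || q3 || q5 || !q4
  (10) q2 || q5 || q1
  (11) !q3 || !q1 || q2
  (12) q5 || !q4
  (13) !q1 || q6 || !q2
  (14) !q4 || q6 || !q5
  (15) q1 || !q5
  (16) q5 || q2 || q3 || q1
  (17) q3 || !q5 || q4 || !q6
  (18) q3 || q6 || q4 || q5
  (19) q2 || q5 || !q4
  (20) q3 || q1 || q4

Case q2 = true:
Case q5 = false:
From the singleton clause (!q4), q4 = false.
Case q1 = false:
From the singleton clause (q3), q3 = true.
Every clause is now satisfied; q6 is unconstrained.

q1: false; q2: true; q3: true; q4: false; q5: false; q6: false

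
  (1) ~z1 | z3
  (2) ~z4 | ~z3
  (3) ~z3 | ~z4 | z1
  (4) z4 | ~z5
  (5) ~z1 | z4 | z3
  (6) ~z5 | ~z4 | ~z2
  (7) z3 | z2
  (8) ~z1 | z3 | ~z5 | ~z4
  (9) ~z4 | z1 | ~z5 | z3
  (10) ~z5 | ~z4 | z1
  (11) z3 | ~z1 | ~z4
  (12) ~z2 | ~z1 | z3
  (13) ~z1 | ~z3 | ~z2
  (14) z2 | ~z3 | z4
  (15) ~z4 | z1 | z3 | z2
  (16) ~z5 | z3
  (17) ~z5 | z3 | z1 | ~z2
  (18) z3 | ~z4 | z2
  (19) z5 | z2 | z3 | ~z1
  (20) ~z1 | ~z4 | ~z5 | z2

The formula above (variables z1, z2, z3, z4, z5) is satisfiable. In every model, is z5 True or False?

False

Suppose z5 = 1.
From the singleton clause (z4), z4 = 1.
From the singleton clause (~z3), z3 = 0.
Now (z3) is unsatisfied and unit — conflict.
So every satisfying assignment has z5 = False.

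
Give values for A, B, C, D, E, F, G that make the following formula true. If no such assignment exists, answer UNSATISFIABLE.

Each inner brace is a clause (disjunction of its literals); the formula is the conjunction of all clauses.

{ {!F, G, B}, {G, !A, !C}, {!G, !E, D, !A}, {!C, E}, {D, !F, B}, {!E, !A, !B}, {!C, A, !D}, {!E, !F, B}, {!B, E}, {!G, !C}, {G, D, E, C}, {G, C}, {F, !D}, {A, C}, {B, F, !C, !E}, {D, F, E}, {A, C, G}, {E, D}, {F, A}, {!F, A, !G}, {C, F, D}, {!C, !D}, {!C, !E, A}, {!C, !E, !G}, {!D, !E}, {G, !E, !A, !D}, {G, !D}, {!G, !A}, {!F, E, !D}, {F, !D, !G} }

UNSATISFIABLE

Branch on C: set C = false.
Unit clause (G) forces G = true.
Unit clause (A) forces A = true.
Now (!A) is unsatisfied and unit — conflict.
That branch fails; take C = true instead.
Unit clause (E) forces E = true.
Unit clause (!G) forces G = false.
Unit clause (!A) forces A = false.
Now (A) is unsatisfied and unit — conflict.
Both values of C lead to a conflict.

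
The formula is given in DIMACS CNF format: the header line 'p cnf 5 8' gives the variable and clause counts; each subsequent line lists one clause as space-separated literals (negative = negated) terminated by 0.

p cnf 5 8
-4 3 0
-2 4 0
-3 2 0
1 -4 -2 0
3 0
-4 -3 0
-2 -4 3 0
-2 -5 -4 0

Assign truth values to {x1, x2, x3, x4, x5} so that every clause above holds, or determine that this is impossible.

Unit clause (x3) forces x3 = True.
Unit clause (x2) forces x2 = True.
Unit clause (x4) forces x4 = True.
That conflicts with the unit clause (¬x4).

UNSATISFIABLE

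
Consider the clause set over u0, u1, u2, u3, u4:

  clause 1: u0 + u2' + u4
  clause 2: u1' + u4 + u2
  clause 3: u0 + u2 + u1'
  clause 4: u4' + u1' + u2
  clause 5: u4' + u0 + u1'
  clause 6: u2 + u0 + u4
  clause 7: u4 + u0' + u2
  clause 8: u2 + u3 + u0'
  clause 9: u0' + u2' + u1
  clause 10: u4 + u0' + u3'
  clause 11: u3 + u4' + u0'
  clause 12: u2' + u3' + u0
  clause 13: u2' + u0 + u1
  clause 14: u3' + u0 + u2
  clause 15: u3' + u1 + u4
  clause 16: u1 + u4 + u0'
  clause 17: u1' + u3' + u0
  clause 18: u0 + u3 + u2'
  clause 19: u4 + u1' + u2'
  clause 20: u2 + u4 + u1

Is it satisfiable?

Try u0 = 0.
Try u2 = 0.
Unit clause (u1') forces u1 = 0.
Unit clause (u4) forces u4 = 1.
Unit clause (u3') forces u3 = 0.
Every clause now holds.
A satisfying assignment: u0=0,  u1=0,  u2=0,  u3=0,  u4=1.

Yes, satisfiable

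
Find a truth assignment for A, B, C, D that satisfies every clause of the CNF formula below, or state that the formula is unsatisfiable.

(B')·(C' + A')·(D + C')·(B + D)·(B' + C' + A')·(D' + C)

A=0; B=0; C=1; D=1

Unit clause (B') forces B = 0.
Unit clause (D) forces D = 1.
Unit clause (C) forces C = 1.
Unit clause (A') forces A = 0.
All clauses are satisfied.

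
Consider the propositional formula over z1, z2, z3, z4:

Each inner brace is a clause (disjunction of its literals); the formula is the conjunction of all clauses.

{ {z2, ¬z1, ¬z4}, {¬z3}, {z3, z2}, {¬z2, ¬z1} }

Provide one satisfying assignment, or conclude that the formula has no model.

z1=False,  z2=True,  z3=False,  z4=False

From the singleton clause (¬z3), z3 = False.
From the singleton clause (z2), z2 = True.
From the singleton clause (¬z1), z1 = False.
No clause remains; z4 is free.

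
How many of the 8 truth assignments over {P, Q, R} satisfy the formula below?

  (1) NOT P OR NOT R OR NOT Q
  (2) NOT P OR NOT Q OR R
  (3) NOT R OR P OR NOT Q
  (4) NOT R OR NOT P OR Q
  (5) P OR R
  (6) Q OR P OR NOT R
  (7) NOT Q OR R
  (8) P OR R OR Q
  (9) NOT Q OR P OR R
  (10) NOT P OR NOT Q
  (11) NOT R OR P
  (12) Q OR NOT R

1

There are 2^3 = 8 truth assignments over (P, Q, R).
Check each against the 12 clauses (columns in the order P, Q, R):
  F F F  ✗ fails (P OR R)
  F F T  ✗ fails (Q OR P OR NOT R)
  F T F  ✗ fails (P OR R)
  F T T  ✗ fails (NOT R OR P OR NOT Q)
  T F F  ✓ satisfies all
  T F T  ✗ fails (NOT R OR NOT P OR Q)
  T T F  ✗ fails (NOT P OR NOT Q OR R)
  T T T  ✗ fails (NOT P OR NOT R OR NOT Q)
1 of the 8 rows is a model.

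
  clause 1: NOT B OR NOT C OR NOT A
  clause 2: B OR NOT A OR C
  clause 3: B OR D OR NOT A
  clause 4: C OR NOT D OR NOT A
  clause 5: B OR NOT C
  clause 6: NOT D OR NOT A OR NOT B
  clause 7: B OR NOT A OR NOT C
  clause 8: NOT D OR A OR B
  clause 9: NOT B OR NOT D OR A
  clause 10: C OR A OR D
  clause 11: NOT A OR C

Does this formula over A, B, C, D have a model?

Yes

Branch on B: set B = true.
Branch on C: set C = true.
Unit clause (NOT A) forces A = false.
Unit clause (NOT D) forces D = false.
Every clause now holds.
A satisfying assignment: A ↦ false,  B ↦ true,  C ↦ true,  D ↦ false.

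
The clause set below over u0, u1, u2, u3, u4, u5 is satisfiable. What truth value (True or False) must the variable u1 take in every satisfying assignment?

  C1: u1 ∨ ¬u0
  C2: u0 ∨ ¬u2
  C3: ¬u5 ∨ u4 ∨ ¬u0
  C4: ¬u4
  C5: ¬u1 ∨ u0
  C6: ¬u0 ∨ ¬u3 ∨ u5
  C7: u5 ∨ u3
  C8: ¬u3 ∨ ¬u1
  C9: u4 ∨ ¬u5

Suppose u1 = True.
The clause (¬u4) is unit, so u4 = False.
The clause (u0) is unit, so u0 = True.
The clause (¬u5) is unit, so u5 = False.
The clause (¬u3) is unit, so u3 = False.
Now (u3) is unsatisfied and unit — conflict.
So every satisfying assignment has u1 = False.

False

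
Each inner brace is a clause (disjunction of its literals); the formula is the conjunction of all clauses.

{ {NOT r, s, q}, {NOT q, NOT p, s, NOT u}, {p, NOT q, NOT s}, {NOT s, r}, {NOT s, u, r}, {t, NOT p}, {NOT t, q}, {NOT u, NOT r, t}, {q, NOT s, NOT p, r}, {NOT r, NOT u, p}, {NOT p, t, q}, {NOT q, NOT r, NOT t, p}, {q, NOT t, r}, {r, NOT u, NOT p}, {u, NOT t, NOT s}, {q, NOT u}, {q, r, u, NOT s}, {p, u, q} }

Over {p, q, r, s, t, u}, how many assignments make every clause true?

There are 2^6 = 64 truth assignments over (p, q, r, s, t, u).
Split on t. With t = true, the clauses containing t are satisfied and NOT t drops from the rest; 5 of the 2^5 = 32 assignments to the other variables satisfy what remains.
With t = false, by the same count on the reduced clause set, 3 assignments work.
(One model: p=F, q=T, r=F, s=F, t=F, u=F.)
Total: 5 + 3 = 8.

8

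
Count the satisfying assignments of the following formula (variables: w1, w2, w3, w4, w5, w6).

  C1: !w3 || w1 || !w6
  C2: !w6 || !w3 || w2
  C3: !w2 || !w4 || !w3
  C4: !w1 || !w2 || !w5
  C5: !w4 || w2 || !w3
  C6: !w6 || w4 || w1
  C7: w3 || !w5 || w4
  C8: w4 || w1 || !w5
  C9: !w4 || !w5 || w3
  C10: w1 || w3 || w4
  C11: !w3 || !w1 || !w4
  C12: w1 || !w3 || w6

16

There are 2^6 = 64 truth assignments over (w1, w2, w3, w4, w5, w6).
Split on w5. With w5 = true, the clauses containing w5 are satisfied and !w5 drops from the rest; 1 of the 2^5 = 32 assignments to the other variables satisfy what remains.
With w5 = false, by the same count on the reduced clause set, 15 assignments work.
(One model: w1=F, w2=F, w3=F, w4=T, w5=F, w6=F.)
Total: 1 + 15 = 16.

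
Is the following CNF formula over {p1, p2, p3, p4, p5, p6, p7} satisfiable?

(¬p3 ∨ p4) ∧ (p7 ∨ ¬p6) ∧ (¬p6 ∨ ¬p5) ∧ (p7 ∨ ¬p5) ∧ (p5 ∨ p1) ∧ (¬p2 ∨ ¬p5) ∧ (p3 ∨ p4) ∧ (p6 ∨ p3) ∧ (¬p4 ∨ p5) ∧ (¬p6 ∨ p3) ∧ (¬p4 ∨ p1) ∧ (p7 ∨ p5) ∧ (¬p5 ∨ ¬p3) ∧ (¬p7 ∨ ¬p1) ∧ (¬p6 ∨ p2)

No, unsatisfiable

Suppose p3 = False.
(p4) alone gives p4 = True.
(p6) alone gives p6 = True.
Now (¬p6) is unsatisfied and unit — conflict.
So p3 must be the other value — set p3 = True.
(p4) alone gives p4 = True.
(p5) alone gives p5 = True.
Now (¬p5) is unsatisfied and unit — conflict.
Both values of p3 lead to a conflict.
No assignment satisfies every clause.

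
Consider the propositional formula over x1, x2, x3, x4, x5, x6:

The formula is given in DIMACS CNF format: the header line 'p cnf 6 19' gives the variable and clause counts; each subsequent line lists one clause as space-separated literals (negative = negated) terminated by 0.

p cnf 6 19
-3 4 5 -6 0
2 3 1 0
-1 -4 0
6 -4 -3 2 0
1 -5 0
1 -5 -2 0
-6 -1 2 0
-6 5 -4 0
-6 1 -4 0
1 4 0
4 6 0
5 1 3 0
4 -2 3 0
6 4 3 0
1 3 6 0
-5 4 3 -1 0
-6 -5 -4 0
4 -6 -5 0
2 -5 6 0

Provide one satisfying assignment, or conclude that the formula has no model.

Suppose x1 = False.
(¬x5) alone gives x5 = False.
(x4) alone gives x4 = True.
(¬x6) alone gives x6 = False.
(x3) alone gives x3 = True.
(x2) alone gives x2 = True.
All clauses are satisfied.

x1 ↦ False,  x2 ↦ True,  x3 ↦ True,  x4 ↦ True,  x5 ↦ False,  x6 ↦ False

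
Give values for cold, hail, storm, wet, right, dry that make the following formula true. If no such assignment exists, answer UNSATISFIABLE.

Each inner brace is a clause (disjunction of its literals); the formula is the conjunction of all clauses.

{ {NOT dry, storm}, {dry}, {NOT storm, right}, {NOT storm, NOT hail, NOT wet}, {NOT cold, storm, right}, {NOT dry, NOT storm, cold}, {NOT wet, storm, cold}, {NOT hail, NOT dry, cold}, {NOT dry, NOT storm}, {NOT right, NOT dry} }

(dry) alone gives dry = true.
(storm) alone gives storm = true.
Now (NOT storm) is unsatisfied and unit — conflict.

UNSATISFIABLE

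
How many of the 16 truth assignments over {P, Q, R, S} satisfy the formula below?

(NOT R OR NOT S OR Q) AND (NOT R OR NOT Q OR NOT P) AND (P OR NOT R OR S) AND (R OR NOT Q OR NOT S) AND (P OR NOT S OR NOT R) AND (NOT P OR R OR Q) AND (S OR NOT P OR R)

4

There are 2^4 = 16 truth assignments over (P, Q, R, S).
Check each against the 7 clauses (columns in the order P, Q, R, S):
  F F F F  ✓ satisfies all
  F F F T  ✓ satisfies all
  F F T F  ✗ fails (P OR NOT R OR S)
  F F T T  ✗ fails (NOT R OR NOT S OR Q)
  F T F F  ✓ satisfies all
  F T F T  ✗ fails (R OR NOT Q OR NOT S)
  F T T F  ✗ fails (P OR NOT R OR S)
  F T T T  ✗ fails (P OR NOT S OR NOT R)
  T F F F  ✗ fails (NOT P OR R OR Q)
  T F F T  ✗ fails (NOT P OR R OR Q)
  T F T F  ✓ satisfies all
  T F T T  ✗ fails (NOT R OR NOT S OR Q)
  T T F F  ✗ fails (S OR NOT P OR R)
  T T F T  ✗ fails (R OR NOT Q OR NOT S)
  T T T F  ✗ fails (NOT R OR NOT Q OR NOT P)
  T T T T  ✗ fails (NOT R OR NOT Q OR NOT P)
4 of the 16 rows are models.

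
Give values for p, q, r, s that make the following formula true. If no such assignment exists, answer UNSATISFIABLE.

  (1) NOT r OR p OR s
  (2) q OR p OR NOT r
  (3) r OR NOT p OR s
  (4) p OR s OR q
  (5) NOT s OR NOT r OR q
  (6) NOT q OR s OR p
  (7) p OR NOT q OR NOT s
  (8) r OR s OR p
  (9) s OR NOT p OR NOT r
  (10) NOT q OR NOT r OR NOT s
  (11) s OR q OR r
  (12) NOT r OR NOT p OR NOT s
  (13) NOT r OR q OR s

p ↦ true; q ↦ false; r ↦ false; s ↦ true

Branch on r: set r = false.
Branch on p: set p = true.
The clause (s) is unit, so s = true.
All clauses hold; q can take either value.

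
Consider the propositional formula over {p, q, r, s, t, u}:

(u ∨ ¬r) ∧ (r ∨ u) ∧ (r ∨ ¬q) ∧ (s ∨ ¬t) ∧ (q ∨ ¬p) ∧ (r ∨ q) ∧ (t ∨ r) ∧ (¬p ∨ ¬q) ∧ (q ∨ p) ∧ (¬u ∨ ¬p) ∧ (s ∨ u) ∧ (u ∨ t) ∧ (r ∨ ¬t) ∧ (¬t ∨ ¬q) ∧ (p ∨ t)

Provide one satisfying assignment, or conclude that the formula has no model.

Case u = True:
(¬p) alone gives p = False.
(q) alone gives q = True.
(r) alone gives r = True.
(¬t) alone gives t = False.
Now (t) is unsatisfied and unit — conflict.
So u must be the other value — set u = False.
(¬r) alone gives r = False.
Now (r) is unsatisfied and unit — conflict.
Either choice for u ends in contradiction.

UNSATISFIABLE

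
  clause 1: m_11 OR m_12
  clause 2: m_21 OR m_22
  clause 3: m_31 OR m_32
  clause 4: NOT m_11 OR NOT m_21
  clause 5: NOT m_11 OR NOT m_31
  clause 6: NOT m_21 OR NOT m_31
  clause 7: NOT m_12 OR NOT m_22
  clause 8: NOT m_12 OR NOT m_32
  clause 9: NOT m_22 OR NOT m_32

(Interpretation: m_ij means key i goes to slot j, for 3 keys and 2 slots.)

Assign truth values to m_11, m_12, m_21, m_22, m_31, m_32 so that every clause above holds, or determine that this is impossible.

Case m_11 = true:
(NOT m_21) alone gives m_21 = false.
(m_22) alone gives m_22 = true.
(NOT m_31) alone gives m_31 = false.
(m_32) alone gives m_32 = true.
That conflicts with the unit clause (NOT m_32).
That branch fails; take m_11 = false instead.
(m_12) alone gives m_12 = true.
(NOT m_22) alone gives m_22 = false.
(m_21) alone gives m_21 = true.
(NOT m_31) alone gives m_31 = false.
(m_32) alone gives m_32 = true.
That conflicts with the unit clause (NOT m_32).
Both values of m_11 lead to a conflict.

UNSATISFIABLE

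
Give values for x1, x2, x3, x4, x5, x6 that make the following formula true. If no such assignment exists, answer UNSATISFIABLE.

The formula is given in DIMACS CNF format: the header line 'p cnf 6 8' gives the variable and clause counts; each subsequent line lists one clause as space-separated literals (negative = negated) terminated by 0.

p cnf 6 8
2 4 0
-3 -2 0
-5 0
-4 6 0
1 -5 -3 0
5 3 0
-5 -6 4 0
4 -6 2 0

Unit clause (¬x5) forces x5 = False.
Unit clause (x3) forces x3 = True.
Unit clause (¬x2) forces x2 = False.
Unit clause (x4) forces x4 = True.
Unit clause (x6) forces x6 = True.
Every clause is now satisfied; x1 is unconstrained.

x1 ↦ True,  x2 ↦ False,  x3 ↦ True,  x4 ↦ True,  x5 ↦ False,  x6 ↦ True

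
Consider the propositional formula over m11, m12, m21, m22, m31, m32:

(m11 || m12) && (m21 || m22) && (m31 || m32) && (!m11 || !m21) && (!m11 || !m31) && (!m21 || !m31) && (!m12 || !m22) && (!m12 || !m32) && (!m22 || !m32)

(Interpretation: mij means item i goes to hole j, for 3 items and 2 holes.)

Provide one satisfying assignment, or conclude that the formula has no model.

UNSATISFIABLE

Suppose m11 = true.
The clause (!m21) is unit, so m21 = false.
The clause (m22) is unit, so m22 = true.
The clause (!m31) is unit, so m31 = false.
The clause (m32) is unit, so m32 = true.
Now (!m32) is unsatisfied and unit — conflict.
That branch fails; take m11 = false instead.
The clause (m12) is unit, so m12 = true.
The clause (!m22) is unit, so m22 = false.
The clause (m21) is unit, so m21 = true.
The clause (!m31) is unit, so m31 = false.
The clause (m32) is unit, so m32 = true.
Now (!m32) is unsatisfied and unit — conflict.
Either choice for m11 ends in contradiction.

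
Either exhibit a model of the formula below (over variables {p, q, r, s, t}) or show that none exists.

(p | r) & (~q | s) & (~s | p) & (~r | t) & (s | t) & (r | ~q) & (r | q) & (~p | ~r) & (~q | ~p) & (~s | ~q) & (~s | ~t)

p: 0; q: 0; r: 1; s: 0; t: 1

Try p = 0.
Unit clause (r) forces r = 1.
Unit clause (~s) forces s = 0.
Unit clause (~q) forces q = 0.
Unit clause (t) forces t = 1.
This assignment satisfies each clause.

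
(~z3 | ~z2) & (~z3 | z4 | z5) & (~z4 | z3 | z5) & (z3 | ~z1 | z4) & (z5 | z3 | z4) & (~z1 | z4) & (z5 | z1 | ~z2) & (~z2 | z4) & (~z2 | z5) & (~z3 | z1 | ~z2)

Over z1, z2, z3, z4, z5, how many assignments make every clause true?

10

There are 2^5 = 32 truth assignments over (z1, z2, z3, z4, z5).
Split on z4. With z4 = 1, the clauses containing z4 are satisfied and ~z4 drops from the rest; 8 of the 2^4 = 16 assignments to the other variables satisfy what remains.
With z4 = 0, by the same count on the reduced clause set, 2 assignments work.
Total: 8 + 2 = 10.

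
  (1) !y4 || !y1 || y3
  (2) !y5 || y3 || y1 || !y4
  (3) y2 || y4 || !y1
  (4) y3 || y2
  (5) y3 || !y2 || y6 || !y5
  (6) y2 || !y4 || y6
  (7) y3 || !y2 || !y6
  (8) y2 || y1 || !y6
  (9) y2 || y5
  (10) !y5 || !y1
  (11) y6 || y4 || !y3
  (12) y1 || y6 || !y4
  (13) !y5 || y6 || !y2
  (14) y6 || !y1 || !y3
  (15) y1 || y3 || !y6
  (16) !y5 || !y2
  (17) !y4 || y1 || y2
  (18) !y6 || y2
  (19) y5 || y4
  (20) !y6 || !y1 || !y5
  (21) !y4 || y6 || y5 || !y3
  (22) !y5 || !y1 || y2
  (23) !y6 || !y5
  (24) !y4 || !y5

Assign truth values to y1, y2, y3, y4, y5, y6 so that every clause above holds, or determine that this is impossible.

y1 ↦ true, y2 ↦ true, y3 ↦ true, y4 ↦ true, y5 ↦ false, y6 ↦ true

Case y3 = true:
Case y2 = true:
The clause (!y5) is unit, so y5 = false.
The clause (y4) is unit, so y4 = true.
The clause (y6) is unit, so y6 = true.
No clause remains; y1 is free.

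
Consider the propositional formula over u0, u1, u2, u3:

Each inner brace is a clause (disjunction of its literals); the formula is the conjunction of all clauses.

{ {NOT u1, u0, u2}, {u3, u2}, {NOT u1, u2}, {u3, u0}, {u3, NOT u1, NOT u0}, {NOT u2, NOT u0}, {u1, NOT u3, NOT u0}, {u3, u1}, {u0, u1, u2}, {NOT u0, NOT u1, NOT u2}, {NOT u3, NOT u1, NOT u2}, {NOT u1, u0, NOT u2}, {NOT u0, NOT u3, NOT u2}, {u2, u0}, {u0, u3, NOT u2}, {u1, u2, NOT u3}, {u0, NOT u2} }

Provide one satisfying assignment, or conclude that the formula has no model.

Case u3 = true:
Case u1 = false:
(NOT u0) alone gives u0 = false.
(u2) alone gives u2 = true.
Now (NOT u2) is unsatisfied and unit — conflict.
That branch fails; take u1 = true instead.
(u2) alone gives u2 = true.
Now (NOT u2) is unsatisfied and unit — conflict.
Either choice for u1 ends in contradiction.
That branch fails; take u3 = false instead.
(u2) alone gives u2 = true.
(u0) alone gives u0 = true.
Now (NOT u0) is unsatisfied and unit — conflict.
Either choice for u3 ends in contradiction.

UNSATISFIABLE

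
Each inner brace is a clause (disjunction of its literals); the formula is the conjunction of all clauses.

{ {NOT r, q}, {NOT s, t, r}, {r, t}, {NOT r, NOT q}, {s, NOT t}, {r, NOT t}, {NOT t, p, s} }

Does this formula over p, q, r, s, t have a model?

Case r = false:
(t) alone gives t = true.
But (NOT t) is also a unit clause — contradiction.
So r must be the other value — set r = true.
(q) alone gives q = true.
But (NOT q) is also a unit clause — contradiction.
Both values of r lead to a conflict.
No assignment satisfies every clause.

No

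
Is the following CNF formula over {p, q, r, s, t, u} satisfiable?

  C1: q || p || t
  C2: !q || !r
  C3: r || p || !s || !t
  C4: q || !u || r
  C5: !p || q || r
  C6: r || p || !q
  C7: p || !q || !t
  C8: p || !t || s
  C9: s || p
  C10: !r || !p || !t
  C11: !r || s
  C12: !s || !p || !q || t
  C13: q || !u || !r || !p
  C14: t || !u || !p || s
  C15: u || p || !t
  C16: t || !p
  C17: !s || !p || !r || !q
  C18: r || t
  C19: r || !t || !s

Case q = true:
The clause (!r) is unit, so r = false.
The clause (p) is unit, so p = true.
The clause (t) is unit, so t = true.
The clause (!s) is unit, so s = false.
Every clause is now satisfied; u is unconstrained.
A satisfying assignment: p=true,  q=true,  r=false,  s=false,  t=true,  u=false.

Yes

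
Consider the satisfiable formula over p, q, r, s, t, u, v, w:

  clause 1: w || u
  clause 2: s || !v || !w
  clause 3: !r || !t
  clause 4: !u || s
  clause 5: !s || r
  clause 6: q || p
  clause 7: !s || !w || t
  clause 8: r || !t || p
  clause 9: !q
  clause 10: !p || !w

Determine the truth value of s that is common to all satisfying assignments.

Suppose s = false.
(!u) alone gives u = false.
(w) alone gives w = true.
(!v) alone gives v = false.
(!q) alone gives q = false.
(p) alone gives p = true.
Now (!p) is unsatisfied and unit — conflict.
So every satisfying assignment has s = True.

True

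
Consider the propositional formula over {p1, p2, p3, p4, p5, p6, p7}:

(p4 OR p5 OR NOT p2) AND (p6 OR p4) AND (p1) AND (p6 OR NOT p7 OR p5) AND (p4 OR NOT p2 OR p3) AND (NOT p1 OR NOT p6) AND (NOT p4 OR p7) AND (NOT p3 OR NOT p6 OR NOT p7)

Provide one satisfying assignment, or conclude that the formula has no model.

From the singleton clause (p1), p1 = true.
From the singleton clause (NOT p6), p6 = false.
From the singleton clause (p4), p4 = true.
From the singleton clause (p7), p7 = true.
From the singleton clause (p5), p5 = true.
No clause remains; p2, p3 are free.

p1: true,  p2: true,  p3: false,  p4: true,  p5: true,  p6: false,  p7: true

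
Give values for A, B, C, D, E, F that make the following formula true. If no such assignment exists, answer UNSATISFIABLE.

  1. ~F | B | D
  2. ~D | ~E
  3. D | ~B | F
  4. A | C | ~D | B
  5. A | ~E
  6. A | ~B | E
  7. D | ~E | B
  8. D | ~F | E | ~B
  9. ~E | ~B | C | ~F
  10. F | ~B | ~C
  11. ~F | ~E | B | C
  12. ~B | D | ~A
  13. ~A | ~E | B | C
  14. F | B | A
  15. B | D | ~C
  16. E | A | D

Case D = 0:
Case F = 0:
From the singleton clause (~B), B = 0.
From the singleton clause (~E), E = 0.
From the singleton clause (A), A = 1.
From the singleton clause (~C), C = 0.
This assignment satisfies each clause.

A=1; B=0; C=0; D=0; E=0; F=0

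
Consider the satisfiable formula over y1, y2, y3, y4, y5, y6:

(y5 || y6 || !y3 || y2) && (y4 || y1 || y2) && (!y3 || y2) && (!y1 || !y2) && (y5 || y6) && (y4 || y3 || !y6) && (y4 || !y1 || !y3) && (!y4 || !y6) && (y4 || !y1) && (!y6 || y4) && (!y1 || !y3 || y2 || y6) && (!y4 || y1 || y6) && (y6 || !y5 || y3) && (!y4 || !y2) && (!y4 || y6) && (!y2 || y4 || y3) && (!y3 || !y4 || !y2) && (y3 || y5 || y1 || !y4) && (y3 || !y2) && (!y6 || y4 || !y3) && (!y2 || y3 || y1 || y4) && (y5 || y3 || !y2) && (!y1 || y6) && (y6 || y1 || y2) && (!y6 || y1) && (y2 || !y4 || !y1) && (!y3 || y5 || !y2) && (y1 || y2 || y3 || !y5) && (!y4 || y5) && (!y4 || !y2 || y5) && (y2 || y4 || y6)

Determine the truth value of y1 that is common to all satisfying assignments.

Suppose y1 = true.
The clause (!y2) is unit, so y2 = false.
The clause (!y3) is unit, so y3 = false.
The clause (y4) is unit, so y4 = true.
Now (!y4) is unsatisfied and unit — conflict.
So every satisfying assignment has y1 = False.

False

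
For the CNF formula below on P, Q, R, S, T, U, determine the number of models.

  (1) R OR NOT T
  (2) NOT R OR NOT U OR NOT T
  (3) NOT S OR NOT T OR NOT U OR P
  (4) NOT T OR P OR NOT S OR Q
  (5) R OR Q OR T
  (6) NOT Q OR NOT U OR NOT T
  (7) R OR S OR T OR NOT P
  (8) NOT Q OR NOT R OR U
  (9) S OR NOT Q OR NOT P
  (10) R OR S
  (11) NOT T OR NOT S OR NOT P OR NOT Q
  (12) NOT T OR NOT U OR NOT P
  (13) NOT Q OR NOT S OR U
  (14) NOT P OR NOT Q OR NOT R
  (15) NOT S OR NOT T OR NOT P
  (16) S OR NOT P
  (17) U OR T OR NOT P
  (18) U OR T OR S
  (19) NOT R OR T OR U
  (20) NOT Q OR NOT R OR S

7

There are 2^6 = 64 truth assignments over (P, Q, R, S, T, U).
Split on P. With P = true, the clauses containing P are satisfied and NOT P drops from the rest; 2 of the 2^5 = 32 assignments to the other variables satisfy what remains.
With P = false, by the same count on the reduced clause set, 5 assignments work.
(One model: P=F, Q=F, R=T, S=F, T=F, U=T.)
Total: 2 + 5 = 7.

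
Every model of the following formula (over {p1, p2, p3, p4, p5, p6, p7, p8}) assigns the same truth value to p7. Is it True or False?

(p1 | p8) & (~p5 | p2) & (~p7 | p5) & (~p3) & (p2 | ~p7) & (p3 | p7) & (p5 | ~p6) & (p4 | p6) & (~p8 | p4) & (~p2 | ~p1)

Suppose p7 = 0.
The clause (~p3) is unit, so p3 = 0.
But (p3) is also a unit clause — contradiction.
So every satisfying assignment has p7 = True.

True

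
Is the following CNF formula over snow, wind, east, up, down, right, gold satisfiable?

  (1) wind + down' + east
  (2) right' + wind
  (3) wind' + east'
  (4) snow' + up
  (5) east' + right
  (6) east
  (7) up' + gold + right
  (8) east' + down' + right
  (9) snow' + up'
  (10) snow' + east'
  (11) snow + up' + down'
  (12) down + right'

No, unsatisfiable

Unit clause (east) forces east = 1.
Unit clause (wind') forces wind = 0.
Unit clause (right') forces right = 0.
But (right) is also a unit clause — contradiction.
No assignment satisfies every clause.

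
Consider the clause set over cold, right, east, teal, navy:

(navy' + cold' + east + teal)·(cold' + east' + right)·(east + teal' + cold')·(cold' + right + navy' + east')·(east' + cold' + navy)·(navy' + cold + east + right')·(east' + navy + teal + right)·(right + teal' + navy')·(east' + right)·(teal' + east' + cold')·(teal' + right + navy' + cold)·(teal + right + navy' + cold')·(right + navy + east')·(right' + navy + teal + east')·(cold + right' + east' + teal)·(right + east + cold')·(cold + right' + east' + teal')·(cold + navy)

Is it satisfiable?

Yes

Branch on east: set east = 0.
Branch on teal: set teal = 0.
Branch on navy: set navy = 1.
The clause (cold') is unit, so cold = 0.
The clause (right') is unit, so right = 0.
All clauses are satisfied.
A satisfying assignment: cold: 0; right: 0; east: 0; teal: 0; navy: 1.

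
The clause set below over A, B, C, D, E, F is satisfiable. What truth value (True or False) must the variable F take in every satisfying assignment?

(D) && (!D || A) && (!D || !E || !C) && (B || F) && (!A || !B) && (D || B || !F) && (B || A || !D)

True

Suppose F = false.
From the singleton clause (D), D = true.
From the singleton clause (A), A = true.
From the singleton clause (B), B = true.
But (!B) is also a unit clause — contradiction.
So every satisfying assignment has F = True.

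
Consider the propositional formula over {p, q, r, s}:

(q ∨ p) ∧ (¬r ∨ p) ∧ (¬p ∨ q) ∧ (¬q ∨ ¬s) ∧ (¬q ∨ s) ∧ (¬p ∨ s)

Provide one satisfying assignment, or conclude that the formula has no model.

UNSATISFIABLE

Branch on q: set q = True.
The clause (¬s) is unit, so s = False.
Now (s) is unsatisfied and unit — conflict.
So q must be the other value — set q = False.
The clause (p) is unit, so p = True.
Now (¬p) is unsatisfied and unit — conflict.
Neither q = True nor q = False works.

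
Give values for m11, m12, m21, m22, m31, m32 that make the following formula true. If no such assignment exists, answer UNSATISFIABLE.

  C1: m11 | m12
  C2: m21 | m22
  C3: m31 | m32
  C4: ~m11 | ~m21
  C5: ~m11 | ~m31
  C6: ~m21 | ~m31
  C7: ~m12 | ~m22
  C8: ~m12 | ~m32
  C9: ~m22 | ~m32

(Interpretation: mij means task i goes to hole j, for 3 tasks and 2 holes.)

UNSATISFIABLE

Suppose m11 = 1.
(~m21) alone gives m21 = 0.
(m22) alone gives m22 = 1.
(~m31) alone gives m31 = 0.
(m32) alone gives m32 = 1.
But (~m32) is also a unit clause — contradiction.
Undo m11 and try m11 = 0.
(m12) alone gives m12 = 1.
(~m22) alone gives m22 = 0.
(m21) alone gives m21 = 1.
(~m31) alone gives m31 = 0.
(m32) alone gives m32 = 1.
But (~m32) is also a unit clause — contradiction.
Both values of m11 lead to a conflict.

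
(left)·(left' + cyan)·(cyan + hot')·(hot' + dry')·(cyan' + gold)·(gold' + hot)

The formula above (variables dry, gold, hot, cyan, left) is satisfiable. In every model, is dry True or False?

Suppose dry = 1.
(left) alone gives left = 1.
(cyan) alone gives cyan = 1.
(hot') alone gives hot = 0.
(gold) alone gives gold = 1.
Now (gold') is unsatisfied and unit — conflict.
So every satisfying assignment has dry = False.

False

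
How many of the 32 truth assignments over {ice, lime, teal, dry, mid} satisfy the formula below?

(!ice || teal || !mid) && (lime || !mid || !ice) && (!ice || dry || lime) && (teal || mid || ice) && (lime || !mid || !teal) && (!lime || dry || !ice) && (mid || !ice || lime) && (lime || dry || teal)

12

There are 2^5 = 32 truth assignments over (ice, lime, teal, dry, mid).
Split on ice. With ice = true, the clauses containing ice are satisfied and !ice drops from the rest; 3 of the 2^4 = 16 assignments to the other variables satisfy what remains.
With ice = false, by the same count on the reduced clause set, 9 assignments work.
(One model: ice=F, lime=F, teal=F, dry=T, mid=T.)
Total: 3 + 9 = 12.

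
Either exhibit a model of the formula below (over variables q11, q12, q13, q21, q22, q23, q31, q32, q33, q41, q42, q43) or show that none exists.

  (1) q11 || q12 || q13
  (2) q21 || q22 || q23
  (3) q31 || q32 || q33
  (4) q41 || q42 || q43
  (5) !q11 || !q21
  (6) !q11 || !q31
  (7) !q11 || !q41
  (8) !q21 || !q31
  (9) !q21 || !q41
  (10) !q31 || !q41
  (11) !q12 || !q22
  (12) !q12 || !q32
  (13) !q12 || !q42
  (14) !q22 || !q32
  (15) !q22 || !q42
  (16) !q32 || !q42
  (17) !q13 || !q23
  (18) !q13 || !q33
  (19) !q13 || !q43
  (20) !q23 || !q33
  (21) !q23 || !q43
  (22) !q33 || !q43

Branch on q11: set q11 = false.
Branch on q12: set q12 = true.
Unit clause (!q22) forces q22 = false.
Unit clause (!q32) forces q32 = false.
Unit clause (!q42) forces q42 = false.
Branch on q21: set q21 = true.
Unit clause (!q31) forces q31 = false.
Unit clause (q33) forces q33 = true.
Unit clause (!q41) forces q41 = false.
Unit clause (q43) forces q43 = true.
Now (!q43) is unsatisfied and unit — conflict.
Undo q21 and try q21 = false.
Unit clause (q23) forces q23 = true.
Unit clause (!q13) forces q13 = false.
Unit clause (!q33) forces q33 = false.
Unit clause (q31) forces q31 = true.
Unit clause (!q41) forces q41 = false.
Unit clause (q43) forces q43 = true.
Now (!q43) is unsatisfied and unit — conflict.
Both values of q21 lead to a conflict.
Undo q12 and try q12 = false.
Unit clause (q13) forces q13 = true.
Unit clause (!q23) forces q23 = false.
Unit clause (!q33) forces q33 = false.
Unit clause (!q43) forces q43 = false.
Branch on q21: set q21 = true.
Unit clause (!q31) forces q31 = false.
Unit clause (q32) forces q32 = true.
Unit clause (!q41) forces q41 = false.
Unit clause (q42) forces q42 = true.
Now (!q42) is unsatisfied and unit — conflict.
Undo q21 and try q21 = false.
Unit clause (q22) forces q22 = true.
Unit clause (!q32) forces q32 = false.
Unit clause (q31) forces q31 = true.
Unit clause (!q41) forces q41 = false.
Unit clause (q42) forces q42 = true.
Now (!q42) is unsatisfied and unit — conflict.
Both values of q21 lead to a conflict.
Both values of q12 lead to a conflict.
Undo q11 and try q11 = true.
Unit clause (!q21) forces q21 = false.
Unit clause (!q31) forces q31 = false.
Unit clause (!q41) forces q41 = false.
Branch on q22: set q22 = true.
Unit clause (!q12) forces q12 = false.
Unit clause (!q32) forces q32 = false.
Unit clause (q33) forces q33 = true.
Unit clause (!q42) forces q42 = false.
Unit clause (q43) forces q43 = true.
Now (!q43) is unsatisfied and unit — conflict.
Undo q22 and try q22 = false.
Unit clause (q23) forces q23 = true.
Unit clause (!q13) forces q13 = false.
Unit clause (!q33) forces q33 = false.
Unit clause (q32) forces q32 = true.
Unit clause (!q12) forces q12 = false.
Unit clause (!q42) forces q42 = false.
Unit clause (q43) forces q43 = true.
Now (!q43) is unsatisfied and unit — conflict.
Both values of q22 lead to a conflict.
Both values of q11 lead to a conflict.

UNSATISFIABLE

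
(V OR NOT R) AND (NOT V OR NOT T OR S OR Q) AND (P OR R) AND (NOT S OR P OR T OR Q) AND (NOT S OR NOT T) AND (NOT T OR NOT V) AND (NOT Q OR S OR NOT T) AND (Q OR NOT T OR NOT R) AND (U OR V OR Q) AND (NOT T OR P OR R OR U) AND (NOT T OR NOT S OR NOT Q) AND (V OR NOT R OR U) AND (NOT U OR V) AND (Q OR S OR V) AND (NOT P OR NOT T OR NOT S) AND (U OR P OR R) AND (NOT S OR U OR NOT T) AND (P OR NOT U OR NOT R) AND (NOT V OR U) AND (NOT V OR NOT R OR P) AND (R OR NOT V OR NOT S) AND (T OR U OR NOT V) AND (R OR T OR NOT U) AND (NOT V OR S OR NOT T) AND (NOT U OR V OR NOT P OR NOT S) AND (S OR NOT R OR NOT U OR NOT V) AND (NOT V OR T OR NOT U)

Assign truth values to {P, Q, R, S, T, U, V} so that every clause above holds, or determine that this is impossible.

P: true,  Q: true,  R: false,  S: false,  T: false,  U: false,  V: false

Branch on V: set V = false.
From the singleton clause (NOT R), R = false.
From the singleton clause (P), P = true.
From the singleton clause (NOT U), U = false.
From the singleton clause (Q), Q = true.
Branch on S: set S = false.
From the singleton clause (NOT T), T = false.
All clauses are satisfied.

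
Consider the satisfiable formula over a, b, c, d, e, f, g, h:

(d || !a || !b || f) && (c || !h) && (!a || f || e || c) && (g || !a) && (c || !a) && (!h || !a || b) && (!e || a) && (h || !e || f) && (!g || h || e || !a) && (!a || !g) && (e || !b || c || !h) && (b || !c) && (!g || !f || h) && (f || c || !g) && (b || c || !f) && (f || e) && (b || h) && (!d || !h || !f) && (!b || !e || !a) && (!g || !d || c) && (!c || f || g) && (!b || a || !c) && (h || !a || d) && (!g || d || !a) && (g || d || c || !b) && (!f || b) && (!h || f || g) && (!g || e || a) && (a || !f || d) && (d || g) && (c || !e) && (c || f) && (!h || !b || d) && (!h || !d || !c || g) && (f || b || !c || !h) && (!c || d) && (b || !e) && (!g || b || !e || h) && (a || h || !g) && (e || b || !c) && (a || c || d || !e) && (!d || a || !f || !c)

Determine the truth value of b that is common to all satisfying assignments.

Suppose b = false.
The clause (!c) is unit, so c = false.
The clause (!h) is unit, so h = false.
That conflicts with the unit clause (h).
So every satisfying assignment has b = True.

True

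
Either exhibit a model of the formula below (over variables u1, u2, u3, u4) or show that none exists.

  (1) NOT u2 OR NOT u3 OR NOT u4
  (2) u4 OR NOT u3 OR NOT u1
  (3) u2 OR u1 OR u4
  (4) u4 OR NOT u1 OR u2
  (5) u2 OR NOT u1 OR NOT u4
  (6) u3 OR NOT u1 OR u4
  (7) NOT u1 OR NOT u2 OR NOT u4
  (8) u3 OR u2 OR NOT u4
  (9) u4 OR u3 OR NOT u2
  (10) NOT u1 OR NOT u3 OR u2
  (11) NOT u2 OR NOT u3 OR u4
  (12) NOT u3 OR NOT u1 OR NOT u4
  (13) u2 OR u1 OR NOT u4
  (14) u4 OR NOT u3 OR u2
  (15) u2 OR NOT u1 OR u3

Suppose u2 = true.
Suppose u3 = false.
(u4) alone gives u4 = true.
(NOT u1) alone gives u1 = false.
This assignment satisfies each clause.

u1=false, u2=true, u3=false, u4=true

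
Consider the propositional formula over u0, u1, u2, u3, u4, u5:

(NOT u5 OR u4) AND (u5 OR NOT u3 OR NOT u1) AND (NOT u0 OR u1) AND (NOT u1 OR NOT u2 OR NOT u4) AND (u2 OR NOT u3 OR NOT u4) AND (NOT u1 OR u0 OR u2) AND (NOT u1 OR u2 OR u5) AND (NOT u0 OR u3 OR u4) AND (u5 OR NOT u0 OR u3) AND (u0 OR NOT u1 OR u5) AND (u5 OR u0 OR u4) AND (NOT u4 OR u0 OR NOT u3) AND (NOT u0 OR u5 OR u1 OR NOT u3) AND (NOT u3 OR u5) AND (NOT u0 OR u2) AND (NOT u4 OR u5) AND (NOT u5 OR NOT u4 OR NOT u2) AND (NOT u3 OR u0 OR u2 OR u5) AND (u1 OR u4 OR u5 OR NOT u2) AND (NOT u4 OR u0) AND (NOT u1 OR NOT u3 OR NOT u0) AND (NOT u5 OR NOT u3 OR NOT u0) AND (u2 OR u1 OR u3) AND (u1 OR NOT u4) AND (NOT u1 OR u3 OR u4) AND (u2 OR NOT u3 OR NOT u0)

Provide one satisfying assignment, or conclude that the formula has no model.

UNSATISFIABLE

Suppose u5 = false.
The clause (NOT u3) is unit, so u3 = false.
The clause (NOT u0) is unit, so u0 = false.
The clause (NOT u1) is unit, so u1 = false.
The clause (u4) is unit, so u4 = true.
Now (NOT u4) is unsatisfied and unit — conflict.
Backtrack on u5: now try u5 = true.
The clause (u4) is unit, so u4 = true.
The clause (NOT u2) is unit, so u2 = false.
The clause (NOT u3) is unit, so u3 = false.
The clause (NOT u0) is unit, so u0 = false.
Now (u0) is unsatisfied and unit — conflict.
Both values of u5 lead to a conflict.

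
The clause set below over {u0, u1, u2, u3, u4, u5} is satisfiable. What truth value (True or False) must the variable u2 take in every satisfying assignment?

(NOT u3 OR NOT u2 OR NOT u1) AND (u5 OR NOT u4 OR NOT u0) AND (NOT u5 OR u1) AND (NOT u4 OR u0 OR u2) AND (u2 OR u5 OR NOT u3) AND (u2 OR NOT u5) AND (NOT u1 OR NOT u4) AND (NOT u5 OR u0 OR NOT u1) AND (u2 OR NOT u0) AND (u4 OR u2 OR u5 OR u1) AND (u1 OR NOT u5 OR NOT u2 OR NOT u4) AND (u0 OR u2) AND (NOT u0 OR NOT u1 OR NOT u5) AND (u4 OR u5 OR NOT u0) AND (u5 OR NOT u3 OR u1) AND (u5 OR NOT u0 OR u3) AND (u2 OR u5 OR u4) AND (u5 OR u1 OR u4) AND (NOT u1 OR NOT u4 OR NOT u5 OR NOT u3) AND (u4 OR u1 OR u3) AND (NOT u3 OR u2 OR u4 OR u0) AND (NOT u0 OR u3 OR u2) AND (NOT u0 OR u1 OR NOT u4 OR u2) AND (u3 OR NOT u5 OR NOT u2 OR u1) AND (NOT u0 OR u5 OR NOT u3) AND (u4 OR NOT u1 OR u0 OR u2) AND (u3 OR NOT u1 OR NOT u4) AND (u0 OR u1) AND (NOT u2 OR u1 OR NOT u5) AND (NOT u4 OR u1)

Suppose u2 = false.
The clause (NOT u5) is unit, so u5 = false.
The clause (NOT u3) is unit, so u3 = false.
The clause (NOT u0) is unit, so u0 = false.
Now (u0) is unsatisfied and unit — conflict.
So every satisfying assignment has u2 = True.

True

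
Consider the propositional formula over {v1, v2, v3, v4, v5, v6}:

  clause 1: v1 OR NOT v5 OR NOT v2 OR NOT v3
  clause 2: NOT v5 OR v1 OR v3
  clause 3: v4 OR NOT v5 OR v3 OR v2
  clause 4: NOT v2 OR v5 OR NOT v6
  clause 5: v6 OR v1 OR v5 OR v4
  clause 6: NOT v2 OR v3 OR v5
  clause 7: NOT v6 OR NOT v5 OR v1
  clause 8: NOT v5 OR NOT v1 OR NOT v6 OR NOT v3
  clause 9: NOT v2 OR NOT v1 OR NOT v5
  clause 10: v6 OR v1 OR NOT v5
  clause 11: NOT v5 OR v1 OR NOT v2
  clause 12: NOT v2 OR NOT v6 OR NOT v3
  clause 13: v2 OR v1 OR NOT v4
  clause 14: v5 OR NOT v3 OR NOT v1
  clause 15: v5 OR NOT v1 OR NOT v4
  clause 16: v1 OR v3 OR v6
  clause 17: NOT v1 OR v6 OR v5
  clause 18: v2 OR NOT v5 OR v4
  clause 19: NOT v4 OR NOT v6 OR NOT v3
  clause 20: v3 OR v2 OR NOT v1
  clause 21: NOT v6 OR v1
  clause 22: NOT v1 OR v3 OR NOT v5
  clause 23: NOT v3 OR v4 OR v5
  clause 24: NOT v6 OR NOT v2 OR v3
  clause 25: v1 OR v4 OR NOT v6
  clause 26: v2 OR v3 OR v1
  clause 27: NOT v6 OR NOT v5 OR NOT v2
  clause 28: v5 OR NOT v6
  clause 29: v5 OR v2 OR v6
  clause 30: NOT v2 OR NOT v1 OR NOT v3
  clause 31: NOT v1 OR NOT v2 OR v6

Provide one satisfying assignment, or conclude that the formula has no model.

Try v6 = false.
Try v1 = true.
From the singleton clause (v5), v5 = true.
From the singleton clause (NOT v2), v2 = false.
From the singleton clause (v4), v4 = true.
From the singleton clause (v3), v3 = true.
This assignment satisfies each clause.

v1 ↦ true, v2 ↦ false, v3 ↦ true, v4 ↦ true, v5 ↦ true, v6 ↦ false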